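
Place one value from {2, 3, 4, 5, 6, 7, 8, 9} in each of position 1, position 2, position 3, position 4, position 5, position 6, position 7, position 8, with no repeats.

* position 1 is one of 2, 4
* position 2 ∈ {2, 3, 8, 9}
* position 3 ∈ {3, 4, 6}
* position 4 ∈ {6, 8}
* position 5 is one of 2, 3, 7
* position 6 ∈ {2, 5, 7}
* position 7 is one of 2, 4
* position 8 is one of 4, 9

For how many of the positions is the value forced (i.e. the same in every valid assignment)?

3

Among the 8 variables, 5 fits only position 6 (and all 8 values in {2, 3, 4, 5, 6, 7, 8, 9} must be used), so position 6 = 5.
The 7 still-open variables together cover exactly {2, 3, 4, 6, 7, 8, 9} — 7 values for 7 variables — and 7 appears only in position 5's list, so position 5 = 7.
position 1 and position 7 between them cover only {2, 4} — a naked pair. Remove those values from position 2, position 3, position 8.
position 8 has just one choice, so position 8 = 9. Strike 9 from position 2.
Determined: position 5=7, position 6=5, position 8=9. The other positions each still have more than one consistent value. That makes 3.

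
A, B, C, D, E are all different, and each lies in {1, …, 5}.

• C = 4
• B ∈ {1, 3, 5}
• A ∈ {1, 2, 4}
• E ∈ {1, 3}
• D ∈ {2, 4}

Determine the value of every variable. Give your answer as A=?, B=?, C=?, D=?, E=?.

A=1, B=5, C=4, D=2, E=3

C must be 4 (only option left). So A, D can't be 4.
D must be 2 (only option left). Strike 2 from A.
That leaves A = 1. Remove 1 from B, E.
That leaves E = 3. Eliminate 3 elsewhere: B.
B has just one choice, so B = 5.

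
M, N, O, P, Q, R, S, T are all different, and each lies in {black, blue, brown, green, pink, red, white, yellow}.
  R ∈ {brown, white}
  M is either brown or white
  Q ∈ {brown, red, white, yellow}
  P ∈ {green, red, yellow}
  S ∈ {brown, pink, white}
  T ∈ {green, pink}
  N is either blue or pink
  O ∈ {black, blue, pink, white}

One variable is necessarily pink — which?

S

The 8 variables draw from only 8 values {black, blue, brown, green, pink, red, white, yellow}, so each is used; only O can be black, hence O = black.
The 7 still-open variables draw from only 7 values {blue, brown, green, pink, red, white, yellow}, so each is used; only N can be blue, hence N = blue.
M and R share exactly the 2 values {brown, white}; by pigeonhole those values go to them, so strike brown, white from Q, S.
So pink goes to S.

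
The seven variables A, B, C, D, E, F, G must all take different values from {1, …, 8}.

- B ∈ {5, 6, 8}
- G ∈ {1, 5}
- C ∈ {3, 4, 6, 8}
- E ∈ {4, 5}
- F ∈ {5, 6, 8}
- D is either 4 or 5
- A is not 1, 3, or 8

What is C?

3

D and E between them cover only {4, 5} — a naked pair. Remove those values from A, B, C, F, G.
G's domain is down to {1}, so G = 1.
The 2 variables B and F are confined to {6, 8}, which locks those values in; drop them from A, C.
So C = 3.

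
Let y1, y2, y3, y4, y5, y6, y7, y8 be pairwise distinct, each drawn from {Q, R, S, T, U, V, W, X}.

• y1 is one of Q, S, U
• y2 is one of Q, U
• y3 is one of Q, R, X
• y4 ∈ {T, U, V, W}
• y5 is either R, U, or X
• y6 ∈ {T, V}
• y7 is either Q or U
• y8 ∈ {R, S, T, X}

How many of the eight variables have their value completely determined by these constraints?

Among the 8 variables, W fits only y4 (and all 8 values in {Q, R, S, T, U, V, W, X} must be used), so y4 = W.
The 7 still-open variables draw from only 7 values {Q, R, S, T, U, V, X}, so each is used; only y6 can be V, hence y6 = V.
The 6 still-open variables together cover exactly {Q, R, S, T, U, X} — 6 values for 6 variables — and T appears only in y8's list, so y8 = T.
The 5 still-open variables together cover exactly {Q, R, S, U, X} — 5 values for 5 variables — and S appears only in y1's list, so y1 = S.
y2 and y7 share exactly the 2 values {Q, U}; by pigeonhole those values go to them, so strike Q, U from y3, y5.
Determined: y1=S, y4=W, y6=V, y8=T. The other variables each still have more than one consistent value. That makes 4.

4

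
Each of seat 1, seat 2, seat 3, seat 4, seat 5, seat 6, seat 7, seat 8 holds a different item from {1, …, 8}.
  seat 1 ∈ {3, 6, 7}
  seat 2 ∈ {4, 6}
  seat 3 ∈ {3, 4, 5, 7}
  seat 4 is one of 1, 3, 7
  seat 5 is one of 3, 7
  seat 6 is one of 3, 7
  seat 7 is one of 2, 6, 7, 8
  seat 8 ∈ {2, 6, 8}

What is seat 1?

6

The 8 variables draw from only 8 values {1, 2, 3, 4, 5, 6, 7, 8}, so each is used; only seat 4 can be 1, hence seat 4 = 1.
Among the 7 still-open variables, 5 fits only seat 3 (and all 7 values in {2, 3, 4, 5, 6, 7, 8} must be used), so seat 3 = 5.
Among the 6 still-open variables, 4 fits only seat 2 (and all 6 values in {2, 3, 4, 6, 7, 8} must be used), so seat 2 = 4.
The 2 variables seat 5 and seat 6 are confined to {3, 7}, which locks those values in; drop them from seat 1, seat 7.
So seat 1 = 6.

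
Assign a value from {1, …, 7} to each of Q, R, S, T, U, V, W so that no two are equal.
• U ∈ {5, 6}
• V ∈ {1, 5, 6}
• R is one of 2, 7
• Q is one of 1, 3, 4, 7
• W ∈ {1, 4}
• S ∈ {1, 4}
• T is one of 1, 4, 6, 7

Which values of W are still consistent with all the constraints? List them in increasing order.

Among the 7 variables, 2 fits only R (and all 7 values in {1, 2, 3, 4, 5, 6, 7} must be used), so R = 2.
Among the 6 still-open variables, 3 fits only Q (and all 6 values in {1, 3, 4, 5, 6, 7} must be used), so Q = 3.
Among the 5 still-open variables, 7 fits only T (and all 5 values in {1, 4, 5, 6, 7} must be used), so T = 7.
S and W share exactly the 2 values {1, 4}; by pigeonhole those values go to them, so strike 1, 4 from V.
No further eliminations apply; W can still be any of 1, 4.

1, 4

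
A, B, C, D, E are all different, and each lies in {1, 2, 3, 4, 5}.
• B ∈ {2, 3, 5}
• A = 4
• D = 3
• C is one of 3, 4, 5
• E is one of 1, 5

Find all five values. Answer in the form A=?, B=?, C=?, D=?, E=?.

A has just one choice, so A = 4. Eliminate 4 elsewhere: C.
D must be 3 (only option left). Strike 3 from B, C.
C's domain is down to {5}, so C = 5. Strike 5 from B, E.
E must be 1 (only option left).
That leaves B = 2.

A=4, B=2, C=5, D=3, E=1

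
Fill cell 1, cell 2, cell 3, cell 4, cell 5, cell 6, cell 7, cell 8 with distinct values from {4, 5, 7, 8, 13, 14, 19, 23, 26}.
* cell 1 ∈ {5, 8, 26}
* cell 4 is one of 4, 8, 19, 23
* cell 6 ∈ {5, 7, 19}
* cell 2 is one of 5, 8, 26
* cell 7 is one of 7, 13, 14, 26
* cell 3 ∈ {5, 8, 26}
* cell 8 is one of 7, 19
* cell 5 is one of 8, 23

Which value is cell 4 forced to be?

The 3 variables cell 1, cell 2, cell 3 are confined to {5, 8, 26}, which locks those values in; drop them from cell 4, cell 5, cell 6, cell 7.
That leaves cell 5 = 23. So cell 4 can't be 23.
cell 6 and cell 8 share exactly the 2 values {7, 19}; by pigeonhole those values go to them, so strike 7, 19 from cell 4, cell 7.
So cell 4 = 4.

4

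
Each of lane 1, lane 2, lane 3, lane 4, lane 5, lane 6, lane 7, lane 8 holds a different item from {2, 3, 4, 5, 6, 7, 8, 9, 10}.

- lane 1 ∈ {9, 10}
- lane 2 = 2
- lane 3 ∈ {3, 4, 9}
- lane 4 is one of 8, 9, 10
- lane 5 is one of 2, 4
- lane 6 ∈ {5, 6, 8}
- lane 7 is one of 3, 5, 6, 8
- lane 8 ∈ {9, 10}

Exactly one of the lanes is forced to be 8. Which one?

lane 2's domain is down to {2}, so lane 2 = 2. So lane 5 can't be 2.
lane 5's domain is down to {4}, so lane 5 = 4. Eliminate 4 elsewhere: lane 3.
lane 1 and lane 8 share exactly the 2 values {9, 10}; by pigeonhole those values go to them, so strike 9, 10 from lane 3, lane 4.

lane 4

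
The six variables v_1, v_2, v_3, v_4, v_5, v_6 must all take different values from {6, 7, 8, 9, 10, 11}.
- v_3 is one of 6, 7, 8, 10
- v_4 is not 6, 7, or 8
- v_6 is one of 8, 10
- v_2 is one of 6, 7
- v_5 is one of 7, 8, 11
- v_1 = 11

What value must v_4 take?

v_1 has just one choice, so v_1 = 11. Strike 11 from v_4, v_5.
The 5 still-open variables together cover exactly {6, 7, 8, 9, 10} — 5 values for 5 variables — and 9 appears only in v_4's list, so v_4 = 9.

9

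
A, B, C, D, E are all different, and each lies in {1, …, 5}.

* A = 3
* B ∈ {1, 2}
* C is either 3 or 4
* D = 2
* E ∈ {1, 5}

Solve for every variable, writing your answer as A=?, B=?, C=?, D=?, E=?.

A must be 3 (only option left). Remove 3 from C.
C's domain is down to {4}, so C = 4.
That leaves D = 2. Eliminate 2 elsewhere: B.
B's domain is down to {1}, so B = 1. Eliminate 1 elsewhere: E.
E's domain is down to {5}, so E = 5.

A=3, B=1, C=4, D=2, E=5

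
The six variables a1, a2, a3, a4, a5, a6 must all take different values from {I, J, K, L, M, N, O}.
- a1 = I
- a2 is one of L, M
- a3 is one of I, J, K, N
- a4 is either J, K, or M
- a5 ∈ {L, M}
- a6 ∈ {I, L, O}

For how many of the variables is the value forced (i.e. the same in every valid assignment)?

2

a1 has just one choice, so a1 = I. So a3, a6 can't be I.
The 2 variables a2 and a5 are confined to {L, M}, which locks those values in; drop them from a4, a6.
That leaves a6 = O.
Determined: a1=I, a6=O. The other variables each still have more than one consistent value. That makes 2.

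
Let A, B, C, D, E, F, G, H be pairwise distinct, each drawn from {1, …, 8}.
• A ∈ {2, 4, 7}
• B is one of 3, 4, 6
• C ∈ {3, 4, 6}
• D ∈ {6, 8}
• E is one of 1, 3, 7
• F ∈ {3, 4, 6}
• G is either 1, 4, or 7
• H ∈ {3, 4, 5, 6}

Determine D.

8

The 8 variables together cover exactly {1, 2, 3, 4, 5, 6, 7, 8} — 8 values for 8 variables — and 2 appears only in A's list, so A = 2.
The 7 still-open variables together cover exactly {1, 3, 4, 5, 6, 7, 8} — 7 values for 7 variables — and 5 appears only in H's list, so H = 5.
The 6 still-open variables together cover exactly {1, 3, 4, 6, 7, 8} — 6 values for 6 variables — and 8 appears only in D's list, so D = 8.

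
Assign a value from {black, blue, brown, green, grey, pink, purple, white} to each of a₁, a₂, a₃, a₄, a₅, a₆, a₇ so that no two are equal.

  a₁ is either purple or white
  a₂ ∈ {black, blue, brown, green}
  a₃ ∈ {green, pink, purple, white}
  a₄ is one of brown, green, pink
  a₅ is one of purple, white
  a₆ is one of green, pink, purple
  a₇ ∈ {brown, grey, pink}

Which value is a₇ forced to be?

a₁ and a₅ between them cover only {purple, white} — a naked pair. Remove those values from a₃, a₆.
a₃ and a₆ between them cover only {green, pink} — a naked pair. Remove those values from a₂, a₄, a₇.
a₄ has just one choice, so a₄ = brown. Eliminate brown elsewhere: a₂, a₇.
So a₇ = grey.

grey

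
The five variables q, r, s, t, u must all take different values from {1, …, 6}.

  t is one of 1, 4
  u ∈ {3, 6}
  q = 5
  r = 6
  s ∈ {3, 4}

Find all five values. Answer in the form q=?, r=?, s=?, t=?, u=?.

q=5, r=6, s=4, t=1, u=3

q's domain is down to {5}, so q = 5.
r's domain is down to {6}, so r = 6. Strike 6 from u.
u must be 3 (only option left). Eliminate 3 elsewhere: s.
s must be 4 (only option left). Strike 4 from t.
t must be 1 (only option left).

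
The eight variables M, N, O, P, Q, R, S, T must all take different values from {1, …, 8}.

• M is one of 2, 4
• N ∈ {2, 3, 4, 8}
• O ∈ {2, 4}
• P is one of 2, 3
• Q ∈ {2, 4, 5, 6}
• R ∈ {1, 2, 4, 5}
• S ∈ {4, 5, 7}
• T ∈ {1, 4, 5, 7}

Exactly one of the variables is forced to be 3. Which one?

P

The 8 variables together cover exactly {1, 2, 3, 4, 5, 6, 7, 8} — 8 values for 8 variables — and 6 appears only in Q's list, so Q = 6.
The 7 still-open variables draw from only 7 values {1, 2, 3, 4, 5, 7, 8}, so each is used; only N can be 8, hence N = 8.
The 6 still-open variables together cover exactly {1, 2, 3, 4, 5, 7} — 6 values for 6 variables — and 3 appears only in P's list, so P = 3.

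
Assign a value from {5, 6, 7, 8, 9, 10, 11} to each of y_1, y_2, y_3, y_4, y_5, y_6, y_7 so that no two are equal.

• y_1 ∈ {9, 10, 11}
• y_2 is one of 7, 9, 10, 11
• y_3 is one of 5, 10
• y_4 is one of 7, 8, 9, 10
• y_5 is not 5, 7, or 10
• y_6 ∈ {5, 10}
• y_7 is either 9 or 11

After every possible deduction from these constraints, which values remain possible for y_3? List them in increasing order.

5, 10

The 7 variables draw from only 7 values {5, 6, 7, 8, 9, 10, 11}, so each is used; only y_5 can be 6, hence y_5 = 6.
Among the 6 still-open variables, 8 fits only y_4 (and all 6 values in {5, 7, 8, 9, 10, 11} must be used), so y_4 = 8.
Among the 5 still-open variables, 7 fits only y_2 (and all 5 values in {5, 7, 9, 10, 11} must be used), so y_2 = 7.
y_3 and y_6 share exactly the 2 values {5, 10}; by pigeonhole those values go to them, so strike 5, 10 from y_1.
No further eliminations apply; y_3 can still be any of 5, 10.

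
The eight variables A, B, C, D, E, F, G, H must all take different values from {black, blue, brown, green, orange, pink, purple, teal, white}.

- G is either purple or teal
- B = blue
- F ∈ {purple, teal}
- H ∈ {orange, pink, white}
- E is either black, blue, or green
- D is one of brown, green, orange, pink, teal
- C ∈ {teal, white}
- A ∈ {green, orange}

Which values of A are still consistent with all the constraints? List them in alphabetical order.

B has just one choice, so B = blue. Eliminate blue elsewhere: E.
F and G share exactly the 2 values {purple, teal}; by pigeonhole those values go to them, so strike purple, teal from C, D.
That leaves C = white. So H can't be white.
No further eliminations apply; A can still be any of green, orange.

green, orange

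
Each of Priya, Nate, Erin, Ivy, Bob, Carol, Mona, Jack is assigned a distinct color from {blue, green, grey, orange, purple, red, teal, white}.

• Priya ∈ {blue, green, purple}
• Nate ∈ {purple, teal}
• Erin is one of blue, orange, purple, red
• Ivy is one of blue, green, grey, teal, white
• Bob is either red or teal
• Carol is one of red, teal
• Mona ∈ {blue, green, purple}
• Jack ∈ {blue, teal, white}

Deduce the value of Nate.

Among the 8 variables, grey fits only Ivy (and all 8 values in {blue, green, grey, orange, purple, red, teal, white} must be used), so Ivy = grey.
The 7 still-open variables together cover exactly {blue, green, orange, purple, red, teal, white} — 7 values for 7 variables — and orange appears only in Erin's list, so Erin = orange.
The 6 still-open variables together cover exactly {blue, green, purple, red, teal, white} — 6 values for 6 variables — and white appears only in Jack's list, so Jack = white.
The 2 variables Bob and Carol are confined to {red, teal}, which locks those values in; drop them from Nate.
So Nate = purple.

purple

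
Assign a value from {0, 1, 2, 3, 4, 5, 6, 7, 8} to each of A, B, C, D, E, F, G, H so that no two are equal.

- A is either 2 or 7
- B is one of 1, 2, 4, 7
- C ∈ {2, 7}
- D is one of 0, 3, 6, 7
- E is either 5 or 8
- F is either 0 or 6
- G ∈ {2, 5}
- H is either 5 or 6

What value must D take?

3

A and C share exactly the 2 values {2, 7}; by pigeonhole those values go to them, so strike 2, 7 from B, D, G.
G has just one choice, so G = 5. Strike 5 from E, H.
H has just one choice, so H = 6. Strike 6 from D, F.
E must be 8 (only option left).
F's domain is down to {0}, so F = 0. Eliminate 0 elsewhere: D.
So D = 3.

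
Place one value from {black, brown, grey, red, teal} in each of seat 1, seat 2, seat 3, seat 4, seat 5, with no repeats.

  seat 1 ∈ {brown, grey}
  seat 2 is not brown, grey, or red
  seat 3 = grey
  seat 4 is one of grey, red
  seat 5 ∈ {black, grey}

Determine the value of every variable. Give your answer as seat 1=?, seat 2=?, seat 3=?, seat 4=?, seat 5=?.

seat 1=brown, seat 2=teal, seat 3=grey, seat 4=red, seat 5=black

seat 3 must be grey (only option left). Eliminate grey elsewhere: seat 1, seat 4, seat 5.
That leaves seat 4 = red.
seat 5 must be black (only option left). Strike black from seat 2.
seat 1 has just one choice, so seat 1 = brown.
That leaves seat 2 = teal.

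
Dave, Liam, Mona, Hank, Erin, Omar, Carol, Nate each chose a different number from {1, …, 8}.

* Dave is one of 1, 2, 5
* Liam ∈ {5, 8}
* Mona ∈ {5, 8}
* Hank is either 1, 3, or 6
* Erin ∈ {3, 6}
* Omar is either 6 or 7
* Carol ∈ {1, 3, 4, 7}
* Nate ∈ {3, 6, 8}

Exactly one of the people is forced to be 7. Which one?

The 8 variables draw from only 8 values {1, 2, 3, 4, 5, 6, 7, 8}, so each is used; only Dave can be 2, hence Dave = 2.
The 7 still-open variables draw from only 7 values {1, 3, 4, 5, 6, 7, 8}, so each is used; only Carol can be 4, hence Carol = 4.
The 6 still-open variables together cover exactly {1, 3, 5, 6, 7, 8} — 6 values for 6 variables — and 1 appears only in Hank's list, so Hank = 1.
Among the 5 still-open variables, 7 fits only Omar (and all 5 values in {3, 5, 6, 7, 8} must be used), so Omar = 7.

Omar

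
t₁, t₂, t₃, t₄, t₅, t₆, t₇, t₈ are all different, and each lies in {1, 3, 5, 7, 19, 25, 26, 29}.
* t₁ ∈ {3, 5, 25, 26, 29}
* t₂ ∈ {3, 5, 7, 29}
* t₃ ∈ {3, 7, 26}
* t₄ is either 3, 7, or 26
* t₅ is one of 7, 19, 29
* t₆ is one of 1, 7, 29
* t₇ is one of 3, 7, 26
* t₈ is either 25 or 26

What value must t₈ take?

25

Among the 8 variables, 1 fits only t₆ (and all 8 values in {1, 3, 5, 7, 19, 25, 26, 29} must be used), so t₆ = 1.
The 7 still-open variables together cover exactly {3, 5, 7, 19, 25, 26, 29} — 7 values for 7 variables — and 19 appears only in t₅'s list, so t₅ = 19.
The 3 variables t₃, t₄, t₇ are confined to {3, 7, 26}, which locks those values in; drop them from t₁, t₂, t₈.
So t₈ = 25.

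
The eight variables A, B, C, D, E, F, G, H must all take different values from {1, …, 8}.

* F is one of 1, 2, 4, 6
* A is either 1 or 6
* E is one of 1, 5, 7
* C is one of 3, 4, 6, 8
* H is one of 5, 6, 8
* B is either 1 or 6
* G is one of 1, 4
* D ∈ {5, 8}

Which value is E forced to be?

7

Among the 8 variables, 2 fits only F (and all 8 values in {1, 2, 3, 4, 5, 6, 7, 8} must be used), so F = 2.
Among the 7 still-open variables, 3 fits only C (and all 7 values in {1, 3, 4, 5, 6, 7, 8} must be used), so C = 3.
The 6 still-open variables draw from only 6 values {1, 4, 5, 6, 7, 8}, so each is used; only G can be 4, hence G = 4.
Among the 5 still-open variables, 7 fits only E (and all 5 values in {1, 5, 6, 7, 8} must be used), so E = 7.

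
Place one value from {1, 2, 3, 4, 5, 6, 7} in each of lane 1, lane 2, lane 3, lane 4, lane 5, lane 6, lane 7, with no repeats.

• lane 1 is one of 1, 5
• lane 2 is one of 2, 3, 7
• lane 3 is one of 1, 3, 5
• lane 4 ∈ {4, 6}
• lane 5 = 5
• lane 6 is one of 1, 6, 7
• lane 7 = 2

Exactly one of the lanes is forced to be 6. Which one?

lane 6

lane 5's domain is down to {5}, so lane 5 = 5. So lane 1, lane 3 can't be 5.
That leaves lane 7 = 2. Eliminate 2 elsewhere: lane 2.
lane 1 must be 1 (only option left). Strike 1 from lane 3, lane 6.
lane 3 must be 3 (only option left). Eliminate 3 elsewhere: lane 2.
lane 2 must be 7 (only option left). Strike 7 from lane 6.
So 6 goes to lane 6.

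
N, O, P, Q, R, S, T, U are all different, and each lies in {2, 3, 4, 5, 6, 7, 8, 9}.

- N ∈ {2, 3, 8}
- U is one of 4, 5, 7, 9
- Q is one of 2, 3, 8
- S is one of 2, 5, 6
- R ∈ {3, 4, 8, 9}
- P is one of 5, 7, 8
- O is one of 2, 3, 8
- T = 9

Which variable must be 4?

R

T has just one choice, so T = 9. Remove 9 from R, U.
Among the 7 still-open variables, 6 fits only S (and all 7 values in {2, 3, 4, 5, 6, 7, 8} must be used), so S = 6.
N, O, Q share exactly the 3 values {2, 3, 8}; by pigeonhole those values go to them, so strike 2, 3, 8 from P, R.
So 4 goes to R.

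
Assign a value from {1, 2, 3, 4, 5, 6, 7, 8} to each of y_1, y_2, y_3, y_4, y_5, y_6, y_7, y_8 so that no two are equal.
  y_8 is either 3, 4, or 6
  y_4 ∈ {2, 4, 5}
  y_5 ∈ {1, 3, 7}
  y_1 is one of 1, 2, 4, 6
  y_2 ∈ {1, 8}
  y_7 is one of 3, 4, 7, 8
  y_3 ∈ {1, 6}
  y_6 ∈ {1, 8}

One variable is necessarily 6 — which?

y_3

The 8 variables together cover exactly {1, 2, 3, 4, 5, 6, 7, 8} — 8 values for 8 variables — and 5 appears only in y_4's list, so y_4 = 5.
The 7 still-open variables together cover exactly {1, 2, 3, 4, 6, 7, 8} — 7 values for 7 variables — and 2 appears only in y_1's list, so y_1 = 2.
y_2 and y_6 between them cover only {1, 8} — a naked pair. Remove those values from y_3, y_5, y_7.
So 6 goes to y_3.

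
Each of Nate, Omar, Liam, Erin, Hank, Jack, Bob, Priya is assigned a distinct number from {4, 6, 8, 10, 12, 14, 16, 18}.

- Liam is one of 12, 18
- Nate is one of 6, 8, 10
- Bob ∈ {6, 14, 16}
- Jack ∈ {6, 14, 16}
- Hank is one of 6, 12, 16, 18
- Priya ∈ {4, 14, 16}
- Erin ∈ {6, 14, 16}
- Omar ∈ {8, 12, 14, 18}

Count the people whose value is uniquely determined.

3

The 8 variables draw from only 8 values {4, 6, 8, 10, 12, 14, 16, 18}, so each is used; only Priya can be 4, hence Priya = 4.
Among the 7 still-open variables, 10 fits only Nate (and all 7 values in {6, 8, 10, 12, 14, 16, 18} must be used), so Nate = 10.
The 6 still-open variables draw from only 6 values {6, 8, 12, 14, 16, 18}, so each is used; only Omar can be 8, hence Omar = 8.
The 3 variables Erin, Jack, Bob are confined to {6, 14, 16}, which locks those values in; drop them from Hank.
Determined: Nate=10, Omar=8, Priya=4. The other people each still have more than one consistent value. That makes 3.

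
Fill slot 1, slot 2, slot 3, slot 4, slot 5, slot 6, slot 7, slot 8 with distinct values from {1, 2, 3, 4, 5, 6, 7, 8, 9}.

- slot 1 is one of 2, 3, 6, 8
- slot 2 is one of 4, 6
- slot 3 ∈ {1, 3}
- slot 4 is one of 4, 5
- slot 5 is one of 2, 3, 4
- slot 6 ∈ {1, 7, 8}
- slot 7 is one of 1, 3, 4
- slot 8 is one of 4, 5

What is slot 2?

The 8 variables together cover exactly {1, 2, 3, 4, 5, 6, 7, 8} — 8 values for 8 variables — and 7 appears only in slot 6's list, so slot 6 = 7.
The 7 still-open variables together cover exactly {1, 2, 3, 4, 5, 6, 8} — 7 values for 7 variables — and 8 appears only in slot 1's list, so slot 1 = 8.
Among the 6 still-open variables, 2 fits only slot 5 (and all 6 values in {1, 2, 3, 4, 5, 6} must be used), so slot 5 = 2.
Among the 5 still-open variables, 6 fits only slot 2 (and all 5 values in {1, 3, 4, 5, 6} must be used), so slot 2 = 6.

6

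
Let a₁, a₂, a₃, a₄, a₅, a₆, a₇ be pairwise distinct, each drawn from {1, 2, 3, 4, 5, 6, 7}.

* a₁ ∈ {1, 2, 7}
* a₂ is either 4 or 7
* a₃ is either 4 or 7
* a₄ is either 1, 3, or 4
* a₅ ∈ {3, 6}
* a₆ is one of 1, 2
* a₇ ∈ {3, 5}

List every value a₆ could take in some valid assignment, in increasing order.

1, 2

Among the 7 variables, 5 fits only a₇ (and all 7 values in {1, 2, 3, 4, 5, 6, 7} must be used), so a₇ = 5.
Among the 6 still-open variables, 6 fits only a₅ (and all 6 values in {1, 2, 3, 4, 6, 7} must be used), so a₅ = 6.
Among the 5 still-open variables, 3 fits only a₄ (and all 5 values in {1, 2, 3, 4, 7} must be used), so a₄ = 3.
The 2 variables a₂ and a₃ are confined to {4, 7}, which locks those values in; drop them from a₁.
No further eliminations apply; a₆ can still be any of 1, 2.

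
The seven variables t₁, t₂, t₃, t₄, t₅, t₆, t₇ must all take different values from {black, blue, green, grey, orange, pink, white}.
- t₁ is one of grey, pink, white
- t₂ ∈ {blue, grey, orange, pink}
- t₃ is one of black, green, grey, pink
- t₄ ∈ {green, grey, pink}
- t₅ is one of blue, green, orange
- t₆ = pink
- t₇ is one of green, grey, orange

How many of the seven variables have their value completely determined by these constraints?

t₆'s domain is down to {pink}, so t₆ = pink. Eliminate pink elsewhere: t₁, t₂, t₃, t₄.
Among the 6 still-open variables, black fits only t₃ (and all 6 values in {black, blue, green, grey, orange, white} must be used), so t₃ = black.
The 5 still-open variables draw from only 5 values {blue, green, grey, orange, white}, so each is used; only t₁ can be white, hence t₁ = white.
Determined: t₁=white, t₃=black, t₆=pink. The other variables each still have more than one consistent value. That makes 3.

3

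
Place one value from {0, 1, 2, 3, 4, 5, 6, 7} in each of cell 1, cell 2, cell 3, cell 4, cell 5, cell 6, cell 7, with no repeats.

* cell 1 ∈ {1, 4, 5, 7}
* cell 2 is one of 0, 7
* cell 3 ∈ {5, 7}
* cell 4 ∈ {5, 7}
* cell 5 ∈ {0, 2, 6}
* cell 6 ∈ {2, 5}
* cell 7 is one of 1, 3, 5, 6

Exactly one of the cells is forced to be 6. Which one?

cell 5

cell 3 and cell 4 share exactly the 2 values {5, 7}; by pigeonhole those values go to them, so strike 5, 7 from cell 1, cell 2, cell 6, cell 7.
cell 2 has just one choice, so cell 2 = 0. Remove 0 from cell 5.
cell 6 must be 2 (only option left). Eliminate 2 elsewhere: cell 5.
So 6 goes to cell 5.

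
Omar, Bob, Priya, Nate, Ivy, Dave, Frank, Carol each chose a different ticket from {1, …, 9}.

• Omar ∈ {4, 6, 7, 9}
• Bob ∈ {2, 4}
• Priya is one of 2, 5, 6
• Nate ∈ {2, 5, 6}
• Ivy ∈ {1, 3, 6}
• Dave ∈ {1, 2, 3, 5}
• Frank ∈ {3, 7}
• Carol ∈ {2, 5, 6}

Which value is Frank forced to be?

The 8 variables draw from only 8 values {1, 2, 3, 4, 5, 6, 7, 9}, so each is used; only Omar can be 9, hence Omar = 9.
The 7 still-open variables together cover exactly {1, 2, 3, 4, 5, 6, 7} — 7 values for 7 variables — and 4 appears only in Bob's list, so Bob = 4.
The 6 still-open variables draw from only 6 values {1, 2, 3, 5, 6, 7}, so each is used; only Frank can be 7, hence Frank = 7.

7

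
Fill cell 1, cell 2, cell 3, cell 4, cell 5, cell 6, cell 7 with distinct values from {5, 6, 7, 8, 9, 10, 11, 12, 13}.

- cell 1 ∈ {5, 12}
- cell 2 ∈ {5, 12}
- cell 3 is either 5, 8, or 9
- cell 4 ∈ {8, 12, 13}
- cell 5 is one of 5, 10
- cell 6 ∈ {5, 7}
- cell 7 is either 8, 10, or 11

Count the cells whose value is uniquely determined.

cell 1 and cell 2 share exactly the 2 values {5, 12}; by pigeonhole those values go to them, so strike 5, 12 from cell 3, cell 4, cell 5, cell 6.
cell 5 must be 10 (only option left). So cell 7 can't be 10.
cell 6's domain is down to {7}, so cell 6 = 7.
Determined: cell 5=10, cell 6=7. The other cells each still have more than one consistent value. That makes 2.

2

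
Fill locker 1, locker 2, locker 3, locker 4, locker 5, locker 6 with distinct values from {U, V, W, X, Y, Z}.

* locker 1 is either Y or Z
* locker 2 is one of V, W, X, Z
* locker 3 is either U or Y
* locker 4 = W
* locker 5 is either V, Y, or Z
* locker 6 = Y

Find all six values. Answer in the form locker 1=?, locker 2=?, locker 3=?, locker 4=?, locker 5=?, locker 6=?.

locker 1=Z, locker 2=X, locker 3=U, locker 4=W, locker 5=V, locker 6=Y

locker 4's domain is down to {W}, so locker 4 = W. So locker 2 can't be W.
locker 6 must be Y (only option left). Strike Y from locker 1, locker 3, locker 5.
locker 1 has just one choice, so locker 1 = Z. Eliminate Z elsewhere: locker 2, locker 5.
locker 3's domain is down to {U}, so locker 3 = U.
That leaves locker 5 = V. Remove V from locker 2.
locker 2 must be X (only option left).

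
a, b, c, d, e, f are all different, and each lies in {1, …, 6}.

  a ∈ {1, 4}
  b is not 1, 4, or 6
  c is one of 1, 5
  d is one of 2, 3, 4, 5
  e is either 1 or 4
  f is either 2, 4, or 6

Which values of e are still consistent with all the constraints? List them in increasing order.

1, 4

The 6 variables draw from only 6 values {1, 2, 3, 4, 5, 6}, so each is used; only f can be 6, hence f = 6.
a and e between them cover only {1, 4} — a naked pair. Remove those values from c, d.
That leaves c = 5. So b, d can't be 5.
No further eliminations apply; e can still be any of 1, 4.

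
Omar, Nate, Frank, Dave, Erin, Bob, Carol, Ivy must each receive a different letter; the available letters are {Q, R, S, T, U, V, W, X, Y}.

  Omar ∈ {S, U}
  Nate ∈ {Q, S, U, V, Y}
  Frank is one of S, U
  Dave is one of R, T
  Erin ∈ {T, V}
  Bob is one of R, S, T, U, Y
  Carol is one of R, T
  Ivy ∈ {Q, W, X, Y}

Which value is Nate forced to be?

Omar and Frank share exactly the 2 values {S, U}; by pigeonhole those values go to them, so strike S, U from Nate, Bob.
The 2 variables Dave and Carol are confined to {R, T}, which locks those values in; drop them from Erin, Bob.
That leaves Erin = V. Remove V from Nate.
That leaves Bob = Y. So Nate, Ivy can't be Y.
So Nate = Q.

Q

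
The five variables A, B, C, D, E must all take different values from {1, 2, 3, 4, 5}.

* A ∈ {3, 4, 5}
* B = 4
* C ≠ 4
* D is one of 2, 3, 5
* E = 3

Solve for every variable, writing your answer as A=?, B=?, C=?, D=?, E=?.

A=5, B=4, C=1, D=2, E=3

B's domain is down to {4}, so B = 4. Strike 4 from A.
That leaves E = 3. Strike 3 from A, C, D.
That leaves A = 5. So C, D can't be 5.
That leaves D = 2. So C can't be 2.
C must be 1 (only option left).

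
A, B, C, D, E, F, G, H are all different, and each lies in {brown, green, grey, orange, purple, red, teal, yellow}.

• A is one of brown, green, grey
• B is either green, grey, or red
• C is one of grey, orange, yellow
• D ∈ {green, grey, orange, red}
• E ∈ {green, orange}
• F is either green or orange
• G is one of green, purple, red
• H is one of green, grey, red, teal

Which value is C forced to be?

The 8 variables draw from only 8 values {brown, green, grey, orange, purple, red, teal, yellow}, so each is used; only A can be brown, hence A = brown.
The 7 still-open variables together cover exactly {green, grey, orange, purple, red, teal, yellow} — 7 values for 7 variables — and purple appears only in G's list, so G = purple.
The 6 still-open variables draw from only 6 values {green, grey, orange, red, teal, yellow}, so each is used; only H can be teal, hence H = teal.
The 5 still-open variables draw from only 5 values {green, grey, orange, red, yellow}, so each is used; only C can be yellow, hence C = yellow.

yellow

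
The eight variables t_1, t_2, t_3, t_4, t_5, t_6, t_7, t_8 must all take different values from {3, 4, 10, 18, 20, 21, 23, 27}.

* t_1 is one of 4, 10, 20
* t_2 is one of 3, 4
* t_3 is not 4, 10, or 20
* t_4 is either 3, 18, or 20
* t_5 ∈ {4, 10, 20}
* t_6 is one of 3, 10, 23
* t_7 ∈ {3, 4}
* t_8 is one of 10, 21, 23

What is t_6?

The 8 variables draw from only 8 values {3, 4, 10, 18, 20, 21, 23, 27}, so each is used; only t_3 can be 27, hence t_3 = 27.
The 7 still-open variables draw from only 7 values {3, 4, 10, 18, 20, 21, 23}, so each is used; only t_4 can be 18, hence t_4 = 18.
Among the 6 still-open variables, 21 fits only t_8 (and all 6 values in {3, 4, 10, 20, 21, 23} must be used), so t_8 = 21.
Among the 5 still-open variables, 23 fits only t_6 (and all 5 values in {3, 4, 10, 20, 23} must be used), so t_6 = 23.

23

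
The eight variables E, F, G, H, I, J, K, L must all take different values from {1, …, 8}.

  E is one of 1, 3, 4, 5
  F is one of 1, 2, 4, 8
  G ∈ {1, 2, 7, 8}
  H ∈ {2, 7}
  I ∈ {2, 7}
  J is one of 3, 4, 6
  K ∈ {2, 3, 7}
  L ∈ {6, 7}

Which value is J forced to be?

4

The 8 variables draw from only 8 values {1, 2, 3, 4, 5, 6, 7, 8}, so each is used; only E can be 5, hence E = 5.
H and I between them cover only {2, 7} — a naked pair. Remove those values from F, G, K, L.
K has just one choice, so K = 3. Strike 3 from J.
L's domain is down to {6}, so L = 6. Eliminate 6 elsewhere: J.
So J = 4.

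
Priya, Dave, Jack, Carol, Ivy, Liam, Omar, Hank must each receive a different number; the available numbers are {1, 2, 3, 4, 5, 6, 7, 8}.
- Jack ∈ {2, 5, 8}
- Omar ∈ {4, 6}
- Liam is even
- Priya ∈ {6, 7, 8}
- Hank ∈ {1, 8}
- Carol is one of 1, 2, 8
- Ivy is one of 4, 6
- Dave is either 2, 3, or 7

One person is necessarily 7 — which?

Priya

The 8 variables draw from only 8 values {1, 2, 3, 4, 5, 6, 7, 8}, so each is used; only Dave can be 3, hence Dave = 3.
Among the 7 still-open variables, 5 fits only Jack (and all 7 values in {1, 2, 4, 5, 6, 7, 8} must be used), so Jack = 5.
The 6 still-open variables together cover exactly {1, 2, 4, 6, 7, 8} — 6 values for 6 variables — and 7 appears only in Priya's list, so Priya = 7.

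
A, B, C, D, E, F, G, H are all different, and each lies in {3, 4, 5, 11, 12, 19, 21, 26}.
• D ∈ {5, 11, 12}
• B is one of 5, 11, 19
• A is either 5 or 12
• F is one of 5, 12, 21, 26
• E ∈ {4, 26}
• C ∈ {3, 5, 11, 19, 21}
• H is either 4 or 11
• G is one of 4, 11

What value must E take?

26

The 8 variables draw from only 8 values {3, 4, 5, 11, 12, 19, 21, 26}, so each is used; only C can be 3, hence C = 3.
The 7 still-open variables draw from only 7 values {4, 5, 11, 12, 19, 21, 26}, so each is used; only B can be 19, hence B = 19.
The 6 still-open variables together cover exactly {4, 5, 11, 12, 21, 26} — 6 values for 6 variables — and 21 appears only in F's list, so F = 21.
The 5 still-open variables draw from only 5 values {4, 5, 11, 12, 26}, so each is used; only E can be 26, hence E = 26.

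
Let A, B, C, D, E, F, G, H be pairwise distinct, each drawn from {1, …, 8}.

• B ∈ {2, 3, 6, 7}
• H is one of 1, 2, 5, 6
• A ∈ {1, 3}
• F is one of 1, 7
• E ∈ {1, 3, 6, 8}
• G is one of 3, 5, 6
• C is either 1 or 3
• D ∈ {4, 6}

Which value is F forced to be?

Among the 8 variables, 4 fits only D (and all 8 values in {1, 2, 3, 4, 5, 6, 7, 8} must be used), so D = 4.
The 7 still-open variables together cover exactly {1, 2, 3, 5, 6, 7, 8} — 7 values for 7 variables — and 8 appears only in E's list, so E = 8.
A and C share exactly the 2 values {1, 3}; by pigeonhole those values go to them, so strike 1, 3 from B, F, G, H.
So F = 7.

7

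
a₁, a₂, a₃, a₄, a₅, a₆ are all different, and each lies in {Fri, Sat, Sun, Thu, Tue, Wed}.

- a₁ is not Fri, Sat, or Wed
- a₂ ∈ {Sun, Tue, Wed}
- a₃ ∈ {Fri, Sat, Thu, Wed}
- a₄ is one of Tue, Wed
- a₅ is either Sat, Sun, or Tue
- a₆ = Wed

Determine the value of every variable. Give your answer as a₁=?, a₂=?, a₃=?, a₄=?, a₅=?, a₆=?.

a₁=Thu, a₂=Sun, a₃=Fri, a₄=Tue, a₅=Sat, a₆=Wed

a₆ must be Wed (only option left). Remove Wed from a₂, a₃, a₄.
a₄'s domain is down to {Tue}, so a₄ = Tue. Remove Tue from a₁, a₂, a₅.
a₂ must be Sun (only option left). So a₁, a₅ can't be Sun.
That leaves a₅ = Sat. Eliminate Sat elsewhere: a₃.
a₁ must be Thu (only option left). Remove Thu from a₃.
That leaves a₃ = Fri.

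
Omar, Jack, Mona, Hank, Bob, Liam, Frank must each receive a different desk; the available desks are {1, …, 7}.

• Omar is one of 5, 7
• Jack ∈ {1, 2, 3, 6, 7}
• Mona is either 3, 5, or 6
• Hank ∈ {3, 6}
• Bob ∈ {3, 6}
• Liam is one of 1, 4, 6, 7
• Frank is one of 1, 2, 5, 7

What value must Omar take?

7

The 7 variables together cover exactly {1, 2, 3, 4, 5, 6, 7} — 7 values for 7 variables — and 4 appears only in Liam's list, so Liam = 4.
Hank and Bob between them cover only {3, 6} — a naked pair. Remove those values from Jack, Mona.
That leaves Mona = 5. Remove 5 from Omar, Frank.
So Omar = 7.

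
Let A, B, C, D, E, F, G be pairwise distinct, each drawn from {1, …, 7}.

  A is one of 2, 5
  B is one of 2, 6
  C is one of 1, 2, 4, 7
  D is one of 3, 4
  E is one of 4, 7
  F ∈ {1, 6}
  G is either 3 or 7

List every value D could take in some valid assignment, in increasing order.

3, 4

The 7 variables draw from only 7 values {1, 2, 3, 4, 5, 6, 7}, so each is used; only A can be 5, hence A = 5.
D, E, G between them cover only {3, 4, 7} — a naked triple. Remove those values from C.
No further eliminations apply; D can still be any of 3, 4.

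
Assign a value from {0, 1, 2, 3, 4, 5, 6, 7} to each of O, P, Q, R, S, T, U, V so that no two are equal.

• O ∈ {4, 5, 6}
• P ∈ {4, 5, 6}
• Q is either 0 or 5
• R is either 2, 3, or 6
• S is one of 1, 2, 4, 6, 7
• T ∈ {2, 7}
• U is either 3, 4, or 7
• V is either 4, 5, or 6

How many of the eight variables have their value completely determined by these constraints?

2

Among the 8 variables, 0 fits only Q (and all 8 values in {0, 1, 2, 3, 4, 5, 6, 7} must be used), so Q = 0.
Among the 7 still-open variables, 1 fits only S (and all 7 values in {1, 2, 3, 4, 5, 6, 7} must be used), so S = 1.
O, P, V between them cover only {4, 5, 6} — a naked triple. Remove those values from R, U.
Determined: Q=0, S=1. The other variables each still have more than one consistent value. That makes 2.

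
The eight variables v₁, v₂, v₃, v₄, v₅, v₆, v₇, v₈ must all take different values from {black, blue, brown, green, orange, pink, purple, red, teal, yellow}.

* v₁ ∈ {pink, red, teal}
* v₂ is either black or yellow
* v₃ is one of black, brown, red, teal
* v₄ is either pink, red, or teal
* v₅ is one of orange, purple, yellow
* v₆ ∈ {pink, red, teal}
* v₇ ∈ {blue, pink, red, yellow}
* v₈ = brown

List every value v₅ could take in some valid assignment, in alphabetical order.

v₈ has just one choice, so v₈ = brown. So v₃ can't be brown.
The 3 variables v₁, v₄, v₆ are confined to {pink, red, teal}, which locks those values in; drop them from v₃, v₇.
That leaves v₃ = black. Eliminate black elsewhere: v₂.
v₂ must be yellow (only option left). Remove yellow from v₅, v₇.
v₇ has just one choice, so v₇ = blue.
No further eliminations apply; v₅ can still be any of orange, purple.

orange, purple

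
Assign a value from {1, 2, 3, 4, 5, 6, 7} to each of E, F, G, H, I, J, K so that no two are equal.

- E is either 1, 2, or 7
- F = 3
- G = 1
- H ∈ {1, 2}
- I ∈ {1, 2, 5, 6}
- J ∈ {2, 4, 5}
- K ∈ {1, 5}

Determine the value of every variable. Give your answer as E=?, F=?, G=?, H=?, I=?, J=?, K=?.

F has just one choice, so F = 3.
That leaves G = 1. So E, H, I, K can't be 1.
That leaves H = 2. Eliminate 2 elsewhere: E, I, J.
That leaves K = 5. Strike 5 from I, J.
E must be 7 (only option left).
I has just one choice, so I = 6.
J has just one choice, so J = 4.

E=7, F=3, G=1, H=2, I=6, J=4, K=5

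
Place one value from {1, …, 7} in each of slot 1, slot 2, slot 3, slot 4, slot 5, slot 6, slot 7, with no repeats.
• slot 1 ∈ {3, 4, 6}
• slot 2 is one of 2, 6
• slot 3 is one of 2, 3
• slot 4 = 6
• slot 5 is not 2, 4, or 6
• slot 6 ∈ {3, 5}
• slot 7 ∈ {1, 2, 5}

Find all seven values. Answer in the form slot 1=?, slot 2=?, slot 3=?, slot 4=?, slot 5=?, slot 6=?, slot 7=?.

slot 1=4, slot 2=2, slot 3=3, slot 4=6, slot 5=7, slot 6=5, slot 7=1

slot 4 has just one choice, so slot 4 = 6. So slot 1, slot 2 can't be 6.
That leaves slot 2 = 2. Strike 2 from slot 3, slot 7.
That leaves slot 3 = 3. So slot 1, slot 5, slot 6 can't be 3.
slot 6 must be 5 (only option left). Eliminate 5 elsewhere: slot 5, slot 7.
slot 7's domain is down to {1}, so slot 7 = 1. So slot 5 can't be 1.
That leaves slot 1 = 4.
slot 5's domain is down to {7}, so slot 5 = 7.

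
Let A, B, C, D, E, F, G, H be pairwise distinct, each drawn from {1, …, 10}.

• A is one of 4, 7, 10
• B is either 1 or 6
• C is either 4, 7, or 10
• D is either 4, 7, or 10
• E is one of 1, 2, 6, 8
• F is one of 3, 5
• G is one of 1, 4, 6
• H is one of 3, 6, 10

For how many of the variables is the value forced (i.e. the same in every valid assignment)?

The 3 variables A, C, D are confined to {4, 7, 10}, which locks those values in; drop them from G, H.
B and G between them cover only {1, 6} — a naked pair. Remove those values from E, H.
H has just one choice, so H = 3. So F can't be 3.
F's domain is down to {5}, so F = 5.
Determined: F=5, H=3. The other variables each still have more than one consistent value. That makes 2.

2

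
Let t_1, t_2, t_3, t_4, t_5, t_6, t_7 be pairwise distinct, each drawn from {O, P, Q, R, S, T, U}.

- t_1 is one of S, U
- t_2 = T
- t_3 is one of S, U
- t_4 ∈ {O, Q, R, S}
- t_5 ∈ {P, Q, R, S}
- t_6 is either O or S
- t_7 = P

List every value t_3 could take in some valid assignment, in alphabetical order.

S, U

t_2's domain is down to {T}, so t_2 = T.
That leaves t_7 = P. Eliminate P elsewhere: t_5.
t_1 and t_3 between them cover only {S, U} — a naked pair. Remove those values from t_4, t_5, t_6.
t_6 must be O (only option left). Strike O from t_4.
No further eliminations apply; t_3 can still be any of S, U.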